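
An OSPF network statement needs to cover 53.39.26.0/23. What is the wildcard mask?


Subnet mask: 255.255.254.0
Wildcard = 255.255.255.255 - subnet mask
255 - 255 = 0
255 - 255 = 0
255 - 254 = 1
255 - 0 = 255
Wildcard: 0.0.1.255


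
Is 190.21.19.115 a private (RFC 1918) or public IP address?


RFC 1918 private ranges:
  10.0.0.0/8 (10.0.0.0 - 10.255.255.255)
  172.16.0.0/12 (172.16.0.0 - 172.31.255.255)
  192.168.0.0/16 (192.168.0.0 - 192.168.255.255)
Public (not in any RFC 1918 range)


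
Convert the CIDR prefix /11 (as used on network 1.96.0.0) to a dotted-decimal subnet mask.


/11 means 11 network bits, 21 host bits
Binary: 11111111111000000000000000000000
Mask: 255.224.0.0


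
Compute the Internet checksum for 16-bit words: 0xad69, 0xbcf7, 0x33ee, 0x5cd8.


Sum all words (with carry folding):
+ 0xad69 = 0xad69
+ 0xbcf7 = 0x6a61
+ 0x33ee = 0x9e4f
+ 0x5cd8 = 0xfb27
One's complement: ~0xfb27
Checksum = 0x04d8


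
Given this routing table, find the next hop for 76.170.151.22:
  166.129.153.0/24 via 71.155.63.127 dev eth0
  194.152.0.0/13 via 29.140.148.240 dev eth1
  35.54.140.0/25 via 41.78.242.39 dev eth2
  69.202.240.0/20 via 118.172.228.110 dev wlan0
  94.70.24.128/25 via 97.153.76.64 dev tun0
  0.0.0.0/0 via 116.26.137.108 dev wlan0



Longest prefix match for 76.170.151.22:
  /24 166.129.153.0: no
  /13 194.152.0.0: no
  /25 35.54.140.0: no
  /20 69.202.240.0: no
  /25 94.70.24.128: no
  /0 0.0.0.0: MATCH
Selected: next-hop 116.26.137.108 via wlan0 (matched /0)


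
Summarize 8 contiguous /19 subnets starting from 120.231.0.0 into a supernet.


Original prefix: /19
Number of subnets: 8 = 2^3
New prefix = 19 - 3 = 16
Supernet: 120.231.0.0/16


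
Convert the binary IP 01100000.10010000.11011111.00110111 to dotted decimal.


01100000 = 96
10010000 = 144
11011111 = 223
00110111 = 55
IP: 96.144.223.55


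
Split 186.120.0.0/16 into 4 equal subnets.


New prefix = 16 + 2 = 18
Each subnet has 16384 addresses
  186.120.0.0/18
  186.120.64.0/18
  186.120.128.0/18
  186.120.192.0/18
Subnets: 186.120.0.0/18, 186.120.64.0/18, 186.120.128.0/18, 186.120.192.0/18


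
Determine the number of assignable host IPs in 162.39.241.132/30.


Host bits = 32 - 30 = 2
Total addresses = 2^2 = 4
Usable = total - 2 (network and broadcast)
Usable hosts: 2


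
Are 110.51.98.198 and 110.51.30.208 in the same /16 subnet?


Mask: 255.255.0.0
110.51.98.198 AND mask = 110.51.0.0
110.51.30.208 AND mask = 110.51.0.0
Yes, same subnet (110.51.0.0)


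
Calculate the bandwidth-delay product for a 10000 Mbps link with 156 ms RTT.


BDP = bandwidth * RTT
= 10000 Mbps * 156 ms
= 10000 * 1e6 * 156 / 1000 bits
= 1560000000 bits
= 195000000 bytes
= 190429.6875 KB
BDP = 1560000000 bits (195000000 bytes)


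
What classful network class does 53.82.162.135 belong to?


First octet: 53
Binary: 00110101
0xxxxxxx -> Class A (1-126)
Class A, default mask 255.0.0.0 (/8)


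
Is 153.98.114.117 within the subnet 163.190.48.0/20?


Subnet network: 163.190.48.0
Test IP AND mask: 153.98.112.0
No, 153.98.114.117 is not in 163.190.48.0/20


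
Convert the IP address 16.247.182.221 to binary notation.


16 = 00010000
247 = 11110111
182 = 10110110
221 = 11011101
Binary: 00010000.11110111.10110110.11011101


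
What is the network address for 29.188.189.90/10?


IP:   00011101.10111100.10111101.01011010
Mask: 11111111.11000000.00000000.00000000
AND operation:
Net:  00011101.10000000.00000000.00000000
Network: 29.128.0.0/10


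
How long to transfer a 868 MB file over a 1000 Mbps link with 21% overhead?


Effective throughput = 1000 * (1 - 21/100) = 790 Mbps
File size in Mb = 868 * 8 = 6944 Mb
Time = 6944 / 790
Time = 8.7899 seconds


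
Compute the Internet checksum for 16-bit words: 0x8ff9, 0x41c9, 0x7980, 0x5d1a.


Sum all words (with carry folding):
+ 0x8ff9 = 0x8ff9
+ 0x41c9 = 0xd1c2
+ 0x7980 = 0x4b43
+ 0x5d1a = 0xa85d
One's complement: ~0xa85d
Checksum = 0x57a2


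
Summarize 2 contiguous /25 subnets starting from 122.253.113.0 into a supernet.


Original prefix: /25
Number of subnets: 2 = 2^1
New prefix = 25 - 1 = 24
Supernet: 122.253.113.0/24


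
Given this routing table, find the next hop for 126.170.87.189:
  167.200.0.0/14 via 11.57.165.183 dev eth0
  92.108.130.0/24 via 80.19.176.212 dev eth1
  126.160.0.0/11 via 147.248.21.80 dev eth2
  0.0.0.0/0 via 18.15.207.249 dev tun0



Longest prefix match for 126.170.87.189:
  /14 167.200.0.0: no
  /24 92.108.130.0: no
  /11 126.160.0.0: MATCH
  /0 0.0.0.0: MATCH
Selected: next-hop 147.248.21.80 via eth2 (matched /11)


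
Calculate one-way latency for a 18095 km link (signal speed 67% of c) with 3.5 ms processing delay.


Speed = 0.67 * 3e5 km/s = 201000 km/s
Propagation delay = 18095 / 201000 = 0.09 s = 90.0249 ms
Processing delay = 3.5 ms
Total one-way latency = 93.5249 ms


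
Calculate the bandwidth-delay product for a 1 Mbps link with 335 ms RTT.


BDP = bandwidth * RTT
= 1 Mbps * 335 ms
= 1 * 1e6 * 335 / 1000 bits
= 335000 bits
= 41875 bytes
= 40.8936 KB
BDP = 335000 bits (41875 bytes)


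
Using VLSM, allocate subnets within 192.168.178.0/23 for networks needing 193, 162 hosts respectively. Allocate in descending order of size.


193 hosts -> /24 (254 usable): 192.168.178.0/24
162 hosts -> /24 (254 usable): 192.168.179.0/24
Allocation: 192.168.178.0/24 (193 hosts, 254 usable); 192.168.179.0/24 (162 hosts, 254 usable)


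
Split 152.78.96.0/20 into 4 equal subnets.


New prefix = 20 + 2 = 22
Each subnet has 1024 addresses
  152.78.96.0/22
  152.78.100.0/22
  152.78.104.0/22
  152.78.108.0/22
Subnets: 152.78.96.0/22, 152.78.100.0/22, 152.78.104.0/22, 152.78.108.0/22


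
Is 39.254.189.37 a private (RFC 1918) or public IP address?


RFC 1918 private ranges:
  10.0.0.0/8 (10.0.0.0 - 10.255.255.255)
  172.16.0.0/12 (172.16.0.0 - 172.31.255.255)
  192.168.0.0/16 (192.168.0.0 - 192.168.255.255)
Public (not in any RFC 1918 range)


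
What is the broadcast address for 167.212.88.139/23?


Network: 167.212.88.0/23
Host bits = 9
Set all host bits to 1:
Broadcast: 167.212.89.255


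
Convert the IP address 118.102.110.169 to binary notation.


118 = 01110110
102 = 01100110
110 = 01101110
169 = 10101001
Binary: 01110110.01100110.01101110.10101001


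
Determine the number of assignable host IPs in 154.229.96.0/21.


Host bits = 32 - 21 = 11
Total addresses = 2^11 = 2048
Usable = total - 2 (network and broadcast)
Usable hosts: 2046


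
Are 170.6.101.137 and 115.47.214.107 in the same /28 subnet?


Mask: 255.255.255.240
170.6.101.137 AND mask = 170.6.101.128
115.47.214.107 AND mask = 115.47.214.96
No, different subnets (170.6.101.128 vs 115.47.214.96)


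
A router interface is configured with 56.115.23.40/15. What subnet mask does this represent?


/15 means 15 network bits, 17 host bits
Binary: 11111111111111100000000000000000
Mask: 255.254.0.0


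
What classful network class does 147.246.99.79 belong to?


First octet: 147
Binary: 10010011
10xxxxxx -> Class B (128-191)
Class B, default mask 255.255.0.0 (/16)


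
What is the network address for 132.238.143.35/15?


IP:   10000100.11101110.10001111.00100011
Mask: 11111111.11111110.00000000.00000000
AND operation:
Net:  10000100.11101110.00000000.00000000
Network: 132.238.0.0/15


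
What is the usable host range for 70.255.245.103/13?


Network: 70.248.0.0
Broadcast: 70.255.255.255
First usable = network + 1
Last usable = broadcast - 1
Range: 70.248.0.1 to 70.255.255.254


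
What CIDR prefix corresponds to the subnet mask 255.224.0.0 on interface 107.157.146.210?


Binary: 11111111.11100000.00000000.00000000
Count leading 1s
Prefix: /11


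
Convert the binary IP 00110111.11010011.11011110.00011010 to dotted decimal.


00110111 = 55
11010011 = 211
11011110 = 222
00011010 = 26
IP: 55.211.222.26


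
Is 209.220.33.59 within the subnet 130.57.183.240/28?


Subnet network: 130.57.183.240
Test IP AND mask: 209.220.33.48
No, 209.220.33.59 is not in 130.57.183.240/28


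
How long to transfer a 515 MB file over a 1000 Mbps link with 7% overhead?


Effective throughput = 1000 * (1 - 7/100) = 930.0 Mbps
File size in Mb = 515 * 8 = 4120 Mb
Time = 4120 / 930.0
Time = 4.4301 seconds


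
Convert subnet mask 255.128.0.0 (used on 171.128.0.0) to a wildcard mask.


Subnet mask: 255.128.0.0
Wildcard = 255.255.255.255 - subnet mask
255 - 255 = 0
255 - 128 = 127
255 - 0 = 255
255 - 0 = 255
Wildcard: 0.127.255.255


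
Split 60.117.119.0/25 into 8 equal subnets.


New prefix = 25 + 3 = 28
Each subnet has 16 addresses
  60.117.119.0/28
  60.117.119.16/28
  60.117.119.32/28
  60.117.119.48/28
  60.117.119.64/28
  60.117.119.80/28
  60.117.119.96/28
  60.117.119.112/28
Subnets: 60.117.119.0/28, 60.117.119.16/28, 60.117.119.32/28, 60.117.119.48/28, 60.117.119.64/28, 60.117.119.80/28, 60.117.119.96/28, 60.117.119.112/28


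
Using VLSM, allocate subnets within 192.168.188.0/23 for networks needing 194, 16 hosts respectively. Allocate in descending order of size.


194 hosts -> /24 (254 usable): 192.168.188.0/24
16 hosts -> /27 (30 usable): 192.168.189.0/27
Allocation: 192.168.188.0/24 (194 hosts, 254 usable); 192.168.189.0/27 (16 hosts, 30 usable)


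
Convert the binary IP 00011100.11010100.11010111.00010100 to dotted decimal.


00011100 = 28
11010100 = 212
11010111 = 215
00010100 = 20
IP: 28.212.215.20


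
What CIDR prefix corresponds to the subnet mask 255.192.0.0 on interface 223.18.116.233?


Binary: 11111111.11000000.00000000.00000000
Count leading 1s
Prefix: /10


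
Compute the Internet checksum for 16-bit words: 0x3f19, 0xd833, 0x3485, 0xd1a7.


Sum all words (with carry folding):
+ 0x3f19 = 0x3f19
+ 0xd833 = 0x174d
+ 0x3485 = 0x4bd2
+ 0xd1a7 = 0x1d7a
One's complement: ~0x1d7a
Checksum = 0xe285


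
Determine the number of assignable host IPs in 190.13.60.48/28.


Host bits = 32 - 28 = 4
Total addresses = 2^4 = 16
Usable = total - 2 (network and broadcast)
Usable hosts: 14


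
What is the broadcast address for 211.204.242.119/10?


Network: 211.192.0.0/10
Host bits = 22
Set all host bits to 1:
Broadcast: 211.255.255.255


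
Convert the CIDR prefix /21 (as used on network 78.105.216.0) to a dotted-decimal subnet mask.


/21 means 21 network bits, 11 host bits
Binary: 11111111111111111111100000000000
Mask: 255.255.248.0


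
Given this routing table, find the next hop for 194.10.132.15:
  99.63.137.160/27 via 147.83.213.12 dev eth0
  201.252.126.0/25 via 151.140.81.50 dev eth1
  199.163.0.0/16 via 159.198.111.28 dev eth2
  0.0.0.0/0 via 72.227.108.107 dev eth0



Longest prefix match for 194.10.132.15:
  /27 99.63.137.160: no
  /25 201.252.126.0: no
  /16 199.163.0.0: no
  /0 0.0.0.0: MATCH
Selected: next-hop 72.227.108.107 via eth0 (matched /0)


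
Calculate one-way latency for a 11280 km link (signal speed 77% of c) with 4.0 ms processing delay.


Speed = 0.77 * 3e5 km/s = 231000 km/s
Propagation delay = 11280 / 231000 = 0.0488 s = 48.8312 ms
Processing delay = 4.0 ms
Total one-way latency = 52.8312 ms


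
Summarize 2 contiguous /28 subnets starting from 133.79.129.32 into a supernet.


Original prefix: /28
Number of subnets: 2 = 2^1
New prefix = 28 - 1 = 27
Supernet: 133.79.129.32/27


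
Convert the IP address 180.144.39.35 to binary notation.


180 = 10110100
144 = 10010000
39 = 00100111
35 = 00100011
Binary: 10110100.10010000.00100111.00100011


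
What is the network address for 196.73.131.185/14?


IP:   11000100.01001001.10000011.10111001
Mask: 11111111.11111100.00000000.00000000
AND operation:
Net:  11000100.01001000.00000000.00000000
Network: 196.72.0.0/14


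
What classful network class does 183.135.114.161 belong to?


First octet: 183
Binary: 10110111
10xxxxxx -> Class B (128-191)
Class B, default mask 255.255.0.0 (/16)


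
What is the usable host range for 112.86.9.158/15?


Network: 112.86.0.0
Broadcast: 112.87.255.255
First usable = network + 1
Last usable = broadcast - 1
Range: 112.86.0.1 to 112.87.255.254


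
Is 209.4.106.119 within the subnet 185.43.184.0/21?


Subnet network: 185.43.184.0
Test IP AND mask: 209.4.104.0
No, 209.4.106.119 is not in 185.43.184.0/21


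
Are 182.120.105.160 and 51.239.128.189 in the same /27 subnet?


Mask: 255.255.255.224
182.120.105.160 AND mask = 182.120.105.160
51.239.128.189 AND mask = 51.239.128.160
No, different subnets (182.120.105.160 vs 51.239.128.160)


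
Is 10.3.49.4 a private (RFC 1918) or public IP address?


RFC 1918 private ranges:
  10.0.0.0/8 (10.0.0.0 - 10.255.255.255)
  172.16.0.0/12 (172.16.0.0 - 172.31.255.255)
  192.168.0.0/16 (192.168.0.0 - 192.168.255.255)
Private (in 10.0.0.0/8)


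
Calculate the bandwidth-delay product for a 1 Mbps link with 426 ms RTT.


BDP = bandwidth * RTT
= 1 Mbps * 426 ms
= 1 * 1e6 * 426 / 1000 bits
= 426000 bits
= 53250 bytes
= 52.002 KB
BDP = 426000 bits (53250 bytes)


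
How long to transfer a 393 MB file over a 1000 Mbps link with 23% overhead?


Effective throughput = 1000 * (1 - 23/100) = 770 Mbps
File size in Mb = 393 * 8 = 3144 Mb
Time = 3144 / 770
Time = 4.0831 seconds


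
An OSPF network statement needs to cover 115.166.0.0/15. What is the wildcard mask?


Subnet mask: 255.254.0.0
Wildcard = 255.255.255.255 - subnet mask
255 - 255 = 0
255 - 254 = 1
255 - 0 = 255
255 - 0 = 255
Wildcard: 0.1.255.255


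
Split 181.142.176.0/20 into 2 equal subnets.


New prefix = 20 + 1 = 21
Each subnet has 2048 addresses
  181.142.176.0/21
  181.142.184.0/21
Subnets: 181.142.176.0/21, 181.142.184.0/21


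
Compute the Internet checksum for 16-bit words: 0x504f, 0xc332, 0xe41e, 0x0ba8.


Sum all words (with carry folding):
+ 0x504f = 0x504f
+ 0xc332 = 0x1382
+ 0xe41e = 0xf7a0
+ 0x0ba8 = 0x0349
One's complement: ~0x0349
Checksum = 0xfcb6


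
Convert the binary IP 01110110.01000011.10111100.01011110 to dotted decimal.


01110110 = 118
01000011 = 67
10111100 = 188
01011110 = 94
IP: 118.67.188.94


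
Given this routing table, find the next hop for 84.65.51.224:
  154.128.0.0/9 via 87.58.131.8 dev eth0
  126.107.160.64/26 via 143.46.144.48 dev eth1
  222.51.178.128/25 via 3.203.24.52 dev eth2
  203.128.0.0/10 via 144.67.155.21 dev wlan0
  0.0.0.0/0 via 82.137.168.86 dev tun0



Longest prefix match for 84.65.51.224:
  /9 154.128.0.0: no
  /26 126.107.160.64: no
  /25 222.51.178.128: no
  /10 203.128.0.0: no
  /0 0.0.0.0: MATCH
Selected: next-hop 82.137.168.86 via tun0 (matched /0)


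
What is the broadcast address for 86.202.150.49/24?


Network: 86.202.150.0/24
Host bits = 8
Set all host bits to 1:
Broadcast: 86.202.150.255


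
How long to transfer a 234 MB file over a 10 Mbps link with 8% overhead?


Effective throughput = 10 * (1 - 8/100) = 9.2 Mbps
File size in Mb = 234 * 8 = 1872 Mb
Time = 1872 / 9.2
Time = 203.4783 seconds


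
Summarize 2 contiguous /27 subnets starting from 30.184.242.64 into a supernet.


Original prefix: /27
Number of subnets: 2 = 2^1
New prefix = 27 - 1 = 26
Supernet: 30.184.242.64/26


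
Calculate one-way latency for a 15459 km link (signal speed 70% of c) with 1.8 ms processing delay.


Speed = 0.7 * 3e5 km/s = 210000 km/s
Propagation delay = 15459 / 210000 = 0.0736 s = 73.6143 ms
Processing delay = 1.8 ms
Total one-way latency = 75.4143 ms


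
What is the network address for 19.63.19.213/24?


IP:   00010011.00111111.00010011.11010101
Mask: 11111111.11111111.11111111.00000000
AND operation:
Net:  00010011.00111111.00010011.00000000
Network: 19.63.19.0/24


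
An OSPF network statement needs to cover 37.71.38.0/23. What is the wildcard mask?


Subnet mask: 255.255.254.0
Wildcard = 255.255.255.255 - subnet mask
255 - 255 = 0
255 - 255 = 0
255 - 254 = 1
255 - 0 = 255
Wildcard: 0.0.1.255


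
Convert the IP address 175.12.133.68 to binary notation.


175 = 10101111
12 = 00001100
133 = 10000101
68 = 01000100
Binary: 10101111.00001100.10000101.01000100


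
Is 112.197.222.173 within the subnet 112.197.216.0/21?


Subnet network: 112.197.216.0
Test IP AND mask: 112.197.216.0
Yes, 112.197.222.173 is in 112.197.216.0/21


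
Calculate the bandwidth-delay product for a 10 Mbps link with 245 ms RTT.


BDP = bandwidth * RTT
= 10 Mbps * 245 ms
= 10 * 1e6 * 245 / 1000 bits
= 2450000 bits
= 306250 bytes
= 299.0723 KB
BDP = 2450000 bits (306250 bytes)


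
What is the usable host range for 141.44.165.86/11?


Network: 141.32.0.0
Broadcast: 141.63.255.255
First usable = network + 1
Last usable = broadcast - 1
Range: 141.32.0.1 to 141.63.255.254


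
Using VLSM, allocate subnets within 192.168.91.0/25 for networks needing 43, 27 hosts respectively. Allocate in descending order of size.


43 hosts -> /26 (62 usable): 192.168.91.0/26
27 hosts -> /27 (30 usable): 192.168.91.64/27
Allocation: 192.168.91.0/26 (43 hosts, 62 usable); 192.168.91.64/27 (27 hosts, 30 usable)


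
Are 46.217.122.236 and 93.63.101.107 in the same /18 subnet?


Mask: 255.255.192.0
46.217.122.236 AND mask = 46.217.64.0
93.63.101.107 AND mask = 93.63.64.0
No, different subnets (46.217.64.0 vs 93.63.64.0)


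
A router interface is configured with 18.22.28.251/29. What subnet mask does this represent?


/29 means 29 network bits, 3 host bits
Binary: 11111111111111111111111111111000
Mask: 255.255.255.248


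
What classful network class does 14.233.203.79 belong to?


First octet: 14
Binary: 00001110
0xxxxxxx -> Class A (1-126)
Class A, default mask 255.0.0.0 (/8)


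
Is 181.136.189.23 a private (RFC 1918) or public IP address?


RFC 1918 private ranges:
  10.0.0.0/8 (10.0.0.0 - 10.255.255.255)
  172.16.0.0/12 (172.16.0.0 - 172.31.255.255)
  192.168.0.0/16 (192.168.0.0 - 192.168.255.255)
Public (not in any RFC 1918 range)


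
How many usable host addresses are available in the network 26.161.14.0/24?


Host bits = 32 - 24 = 8
Total addresses = 2^8 = 256
Usable = total - 2 (network and broadcast)
Usable hosts: 254


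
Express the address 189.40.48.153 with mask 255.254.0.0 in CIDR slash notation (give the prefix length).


Binary: 11111111.11111110.00000000.00000000
Count leading 1s
Prefix: /15


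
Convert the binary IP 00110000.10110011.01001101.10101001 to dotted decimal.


00110000 = 48
10110011 = 179
01001101 = 77
10101001 = 169
IP: 48.179.77.169


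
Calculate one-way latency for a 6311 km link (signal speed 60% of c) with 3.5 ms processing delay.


Speed = 0.6 * 3e5 km/s = 180000 km/s
Propagation delay = 6311 / 180000 = 0.0351 s = 35.0611 ms
Processing delay = 3.5 ms
Total one-way latency = 38.5611 ms


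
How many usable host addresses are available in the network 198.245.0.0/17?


Host bits = 32 - 17 = 15
Total addresses = 2^15 = 32768
Usable = total - 2 (network and broadcast)
Usable hosts: 32766


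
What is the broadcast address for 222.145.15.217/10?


Network: 222.128.0.0/10
Host bits = 22
Set all host bits to 1:
Broadcast: 222.191.255.255


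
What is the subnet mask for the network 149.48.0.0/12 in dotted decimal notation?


/12 means 12 network bits, 20 host bits
Binary: 11111111111100000000000000000000
Mask: 255.240.0.0


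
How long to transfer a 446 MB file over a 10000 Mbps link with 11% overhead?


Effective throughput = 10000 * (1 - 11/100) = 8900 Mbps
File size in Mb = 446 * 8 = 3568 Mb
Time = 3568 / 8900
Time = 0.4009 seconds


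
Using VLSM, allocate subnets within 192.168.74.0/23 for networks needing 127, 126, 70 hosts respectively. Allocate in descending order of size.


127 hosts -> /24 (254 usable): 192.168.74.0/24
126 hosts -> /25 (126 usable): 192.168.75.0/25
70 hosts -> /25 (126 usable): 192.168.75.128/25
Allocation: 192.168.74.0/24 (127 hosts, 254 usable); 192.168.75.0/25 (126 hosts, 126 usable); 192.168.75.128/25 (70 hosts, 126 usable)


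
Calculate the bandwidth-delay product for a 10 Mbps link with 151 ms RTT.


BDP = bandwidth * RTT
= 10 Mbps * 151 ms
= 10 * 1e6 * 151 / 1000 bits
= 1510000 bits
= 188750 bytes
= 184.3262 KB
BDP = 1510000 bits (188750 bytes)


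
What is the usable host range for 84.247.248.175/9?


Network: 84.128.0.0
Broadcast: 84.255.255.255
First usable = network + 1
Last usable = broadcast - 1
Range: 84.128.0.1 to 84.255.255.254


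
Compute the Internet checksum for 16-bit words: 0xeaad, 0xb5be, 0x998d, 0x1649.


Sum all words (with carry folding):
+ 0xeaad = 0xeaad
+ 0xb5be = 0xa06c
+ 0x998d = 0x39fa
+ 0x1649 = 0x5043
One's complement: ~0x5043
Checksum = 0xafbc


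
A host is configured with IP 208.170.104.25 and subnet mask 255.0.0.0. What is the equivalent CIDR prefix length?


Binary: 11111111.00000000.00000000.00000000
Count leading 1s
Prefix: /8


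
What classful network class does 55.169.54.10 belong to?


First octet: 55
Binary: 00110111
0xxxxxxx -> Class A (1-126)
Class A, default mask 255.0.0.0 (/8)


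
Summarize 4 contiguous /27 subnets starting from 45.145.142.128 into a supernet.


Original prefix: /27
Number of subnets: 4 = 2^2
New prefix = 27 - 2 = 25
Supernet: 45.145.142.128/25


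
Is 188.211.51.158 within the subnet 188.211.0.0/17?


Subnet network: 188.211.0.0
Test IP AND mask: 188.211.0.0
Yes, 188.211.51.158 is in 188.211.0.0/17


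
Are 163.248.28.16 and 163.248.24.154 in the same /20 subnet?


Mask: 255.255.240.0
163.248.28.16 AND mask = 163.248.16.0
163.248.24.154 AND mask = 163.248.16.0
Yes, same subnet (163.248.16.0)


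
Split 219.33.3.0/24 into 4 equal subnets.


New prefix = 24 + 2 = 26
Each subnet has 64 addresses
  219.33.3.0/26
  219.33.3.64/26
  219.33.3.128/26
  219.33.3.192/26
Subnets: 219.33.3.0/26, 219.33.3.64/26, 219.33.3.128/26, 219.33.3.192/26


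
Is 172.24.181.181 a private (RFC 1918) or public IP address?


RFC 1918 private ranges:
  10.0.0.0/8 (10.0.0.0 - 10.255.255.255)
  172.16.0.0/12 (172.16.0.0 - 172.31.255.255)
  192.168.0.0/16 (192.168.0.0 - 192.168.255.255)
Private (in 172.16.0.0/12)


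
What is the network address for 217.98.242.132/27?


IP:   11011001.01100010.11110010.10000100
Mask: 11111111.11111111.11111111.11100000
AND operation:
Net:  11011001.01100010.11110010.10000000
Network: 217.98.242.128/27


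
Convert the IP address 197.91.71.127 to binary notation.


197 = 11000101
91 = 01011011
71 = 01000111
127 = 01111111
Binary: 11000101.01011011.01000111.01111111


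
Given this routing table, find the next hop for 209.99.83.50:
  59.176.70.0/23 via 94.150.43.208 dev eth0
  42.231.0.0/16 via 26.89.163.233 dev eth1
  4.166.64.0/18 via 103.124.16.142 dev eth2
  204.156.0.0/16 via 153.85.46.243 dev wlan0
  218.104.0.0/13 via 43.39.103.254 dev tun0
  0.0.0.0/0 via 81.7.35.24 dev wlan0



Longest prefix match for 209.99.83.50:
  /23 59.176.70.0: no
  /16 42.231.0.0: no
  /18 4.166.64.0: no
  /16 204.156.0.0: no
  /13 218.104.0.0: no
  /0 0.0.0.0: MATCH
Selected: next-hop 81.7.35.24 via wlan0 (matched /0)


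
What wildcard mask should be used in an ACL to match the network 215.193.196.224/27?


Subnet mask: 255.255.255.224
Wildcard = 255.255.255.255 - subnet mask
255 - 255 = 0
255 - 255 = 0
255 - 255 = 0
255 - 224 = 31
Wildcard: 0.0.0.31


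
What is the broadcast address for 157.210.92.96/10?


Network: 157.192.0.0/10
Host bits = 22
Set all host bits to 1:
Broadcast: 157.255.255.255


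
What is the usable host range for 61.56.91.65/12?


Network: 61.48.0.0
Broadcast: 61.63.255.255
First usable = network + 1
Last usable = broadcast - 1
Range: 61.48.0.1 to 61.63.255.254


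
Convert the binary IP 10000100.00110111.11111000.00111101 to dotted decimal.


10000100 = 132
00110111 = 55
11111000 = 248
00111101 = 61
IP: 132.55.248.61


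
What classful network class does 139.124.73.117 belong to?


First octet: 139
Binary: 10001011
10xxxxxx -> Class B (128-191)
Class B, default mask 255.255.0.0 (/16)


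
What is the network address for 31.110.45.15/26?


IP:   00011111.01101110.00101101.00001111
Mask: 11111111.11111111.11111111.11000000
AND operation:
Net:  00011111.01101110.00101101.00000000
Network: 31.110.45.0/26


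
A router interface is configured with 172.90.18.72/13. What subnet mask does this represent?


/13 means 13 network bits, 19 host bits
Binary: 11111111111110000000000000000000
Mask: 255.248.0.0


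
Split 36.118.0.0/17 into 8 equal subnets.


New prefix = 17 + 3 = 20
Each subnet has 4096 addresses
  36.118.0.0/20
  36.118.16.0/20
  36.118.32.0/20
  36.118.48.0/20
  36.118.64.0/20
  36.118.80.0/20
  36.118.96.0/20
  36.118.112.0/20
Subnets: 36.118.0.0/20, 36.118.16.0/20, 36.118.32.0/20, 36.118.48.0/20, 36.118.64.0/20, 36.118.80.0/20, 36.118.96.0/20, 36.118.112.0/20


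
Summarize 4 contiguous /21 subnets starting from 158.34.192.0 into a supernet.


Original prefix: /21
Number of subnets: 4 = 2^2
New prefix = 21 - 2 = 19
Supernet: 158.34.192.0/19


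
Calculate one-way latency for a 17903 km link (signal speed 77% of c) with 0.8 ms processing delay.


Speed = 0.77 * 3e5 km/s = 231000 km/s
Propagation delay = 17903 / 231000 = 0.0775 s = 77.5022 ms
Processing delay = 0.8 ms
Total one-way latency = 78.3022 ms


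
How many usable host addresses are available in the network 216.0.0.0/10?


Host bits = 32 - 10 = 22
Total addresses = 2^22 = 4194304
Usable = total - 2 (network and broadcast)
Usable hosts: 4194302


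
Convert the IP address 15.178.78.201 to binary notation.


15 = 00001111
178 = 10110010
78 = 01001110
201 = 11001001
Binary: 00001111.10110010.01001110.11001001


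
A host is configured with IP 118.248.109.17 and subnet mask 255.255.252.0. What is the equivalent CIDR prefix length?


Binary: 11111111.11111111.11111100.00000000
Count leading 1s
Prefix: /22


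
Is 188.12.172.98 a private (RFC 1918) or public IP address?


RFC 1918 private ranges:
  10.0.0.0/8 (10.0.0.0 - 10.255.255.255)
  172.16.0.0/12 (172.16.0.0 - 172.31.255.255)
  192.168.0.0/16 (192.168.0.0 - 192.168.255.255)
Public (not in any RFC 1918 range)


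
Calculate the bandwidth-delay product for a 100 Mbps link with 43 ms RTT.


BDP = bandwidth * RTT
= 100 Mbps * 43 ms
= 100 * 1e6 * 43 / 1000 bits
= 4300000 bits
= 537500 bytes
= 524.9023 KB
BDP = 4300000 bits (537500 bytes)


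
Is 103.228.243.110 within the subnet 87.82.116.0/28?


Subnet network: 87.82.116.0
Test IP AND mask: 103.228.243.96
No, 103.228.243.110 is not in 87.82.116.0/28


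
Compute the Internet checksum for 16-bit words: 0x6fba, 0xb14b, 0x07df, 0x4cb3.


Sum all words (with carry folding):
+ 0x6fba = 0x6fba
+ 0xb14b = 0x2106
+ 0x07df = 0x28e5
+ 0x4cb3 = 0x7598
One's complement: ~0x7598
Checksum = 0x8a67


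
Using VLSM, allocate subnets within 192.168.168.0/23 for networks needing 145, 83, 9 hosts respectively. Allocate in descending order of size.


145 hosts -> /24 (254 usable): 192.168.168.0/24
83 hosts -> /25 (126 usable): 192.168.169.0/25
9 hosts -> /28 (14 usable): 192.168.169.128/28
Allocation: 192.168.168.0/24 (145 hosts, 254 usable); 192.168.169.0/25 (83 hosts, 126 usable); 192.168.169.128/28 (9 hosts, 14 usable)


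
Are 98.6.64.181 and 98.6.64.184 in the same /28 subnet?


Mask: 255.255.255.240
98.6.64.181 AND mask = 98.6.64.176
98.6.64.184 AND mask = 98.6.64.176
Yes, same subnet (98.6.64.176)


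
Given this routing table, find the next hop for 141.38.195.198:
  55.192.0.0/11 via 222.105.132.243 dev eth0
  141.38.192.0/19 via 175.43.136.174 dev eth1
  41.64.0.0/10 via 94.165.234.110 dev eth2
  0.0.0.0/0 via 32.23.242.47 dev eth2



Longest prefix match for 141.38.195.198:
  /11 55.192.0.0: no
  /19 141.38.192.0: MATCH
  /10 41.64.0.0: no
  /0 0.0.0.0: MATCH
Selected: next-hop 175.43.136.174 via eth1 (matched /19)


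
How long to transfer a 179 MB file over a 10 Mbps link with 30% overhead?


Effective throughput = 10 * (1 - 30/100) = 7 Mbps
File size in Mb = 179 * 8 = 1432 Mb
Time = 1432 / 7
Time = 204.5714 seconds


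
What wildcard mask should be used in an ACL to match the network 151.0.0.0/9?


Subnet mask: 255.128.0.0
Wildcard = 255.255.255.255 - subnet mask
255 - 255 = 0
255 - 128 = 127
255 - 0 = 255
255 - 0 = 255
Wildcard: 0.127.255.255


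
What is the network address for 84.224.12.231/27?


IP:   01010100.11100000.00001100.11100111
Mask: 11111111.11111111.11111111.11100000
AND operation:
Net:  01010100.11100000.00001100.11100000
Network: 84.224.12.224/27


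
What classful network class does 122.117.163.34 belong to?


First octet: 122
Binary: 01111010
0xxxxxxx -> Class A (1-126)
Class A, default mask 255.0.0.0 (/8)


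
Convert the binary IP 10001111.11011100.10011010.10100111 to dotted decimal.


10001111 = 143
11011100 = 220
10011010 = 154
10100111 = 167
IP: 143.220.154.167


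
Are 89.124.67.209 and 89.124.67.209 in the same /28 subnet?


Mask: 255.255.255.240
89.124.67.209 AND mask = 89.124.67.208
89.124.67.209 AND mask = 89.124.67.208
Yes, same subnet (89.124.67.208)


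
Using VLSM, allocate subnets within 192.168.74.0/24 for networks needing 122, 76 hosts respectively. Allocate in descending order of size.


122 hosts -> /25 (126 usable): 192.168.74.0/25
76 hosts -> /25 (126 usable): 192.168.74.128/25
Allocation: 192.168.74.0/25 (122 hosts, 126 usable); 192.168.74.128/25 (76 hosts, 126 usable)


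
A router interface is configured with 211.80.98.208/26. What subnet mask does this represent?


/26 means 26 network bits, 6 host bits
Binary: 11111111111111111111111111000000
Mask: 255.255.255.192


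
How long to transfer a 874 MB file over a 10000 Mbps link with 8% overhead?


Effective throughput = 10000 * (1 - 8/100) = 9200 Mbps
File size in Mb = 874 * 8 = 6992 Mb
Time = 6992 / 9200
Time = 0.76 seconds


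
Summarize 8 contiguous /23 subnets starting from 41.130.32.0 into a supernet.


Original prefix: /23
Number of subnets: 8 = 2^3
New prefix = 23 - 3 = 20
Supernet: 41.130.32.0/20


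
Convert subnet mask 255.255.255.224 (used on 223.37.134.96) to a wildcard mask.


Subnet mask: 255.255.255.224
Wildcard = 255.255.255.255 - subnet mask
255 - 255 = 0
255 - 255 = 0
255 - 255 = 0
255 - 224 = 31
Wildcard: 0.0.0.31


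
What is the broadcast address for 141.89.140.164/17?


Network: 141.89.128.0/17
Host bits = 15
Set all host bits to 1:
Broadcast: 141.89.255.255


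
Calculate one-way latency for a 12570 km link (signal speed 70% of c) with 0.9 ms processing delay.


Speed = 0.7 * 3e5 km/s = 210000 km/s
Propagation delay = 12570 / 210000 = 0.0599 s = 59.8571 ms
Processing delay = 0.9 ms
Total one-way latency = 60.7571 ms


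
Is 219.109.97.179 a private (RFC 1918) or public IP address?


RFC 1918 private ranges:
  10.0.0.0/8 (10.0.0.0 - 10.255.255.255)
  172.16.0.0/12 (172.16.0.0 - 172.31.255.255)
  192.168.0.0/16 (192.168.0.0 - 192.168.255.255)
Public (not in any RFC 1918 range)


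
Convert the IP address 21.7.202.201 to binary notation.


21 = 00010101
7 = 00000111
202 = 11001010
201 = 11001001
Binary: 00010101.00000111.11001010.11001001


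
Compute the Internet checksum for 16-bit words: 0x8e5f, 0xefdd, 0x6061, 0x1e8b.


Sum all words (with carry folding):
+ 0x8e5f = 0x8e5f
+ 0xefdd = 0x7e3d
+ 0x6061 = 0xde9e
+ 0x1e8b = 0xfd29
One's complement: ~0xfd29
Checksum = 0x02d6


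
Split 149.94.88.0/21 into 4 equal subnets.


New prefix = 21 + 2 = 23
Each subnet has 512 addresses
  149.94.88.0/23
  149.94.90.0/23
  149.94.92.0/23
  149.94.94.0/23
Subnets: 149.94.88.0/23, 149.94.90.0/23, 149.94.92.0/23, 149.94.94.0/23


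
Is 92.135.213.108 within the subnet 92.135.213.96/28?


Subnet network: 92.135.213.96
Test IP AND mask: 92.135.213.96
Yes, 92.135.213.108 is in 92.135.213.96/28


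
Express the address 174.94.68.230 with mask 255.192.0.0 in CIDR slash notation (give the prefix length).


Binary: 11111111.11000000.00000000.00000000
Count leading 1s
Prefix: /10


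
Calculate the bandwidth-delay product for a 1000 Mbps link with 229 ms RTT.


BDP = bandwidth * RTT
= 1000 Mbps * 229 ms
= 1000 * 1e6 * 229 / 1000 bits
= 229000000 bits
= 28625000 bytes
= 27954.1016 KB
BDP = 229000000 bits (28625000 bytes)


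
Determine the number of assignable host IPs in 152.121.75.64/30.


Host bits = 32 - 30 = 2
Total addresses = 2^2 = 4
Usable = total - 2 (network and broadcast)
Usable hosts: 2


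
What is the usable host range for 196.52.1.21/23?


Network: 196.52.0.0
Broadcast: 196.52.1.255
First usable = network + 1
Last usable = broadcast - 1
Range: 196.52.0.1 to 196.52.1.254


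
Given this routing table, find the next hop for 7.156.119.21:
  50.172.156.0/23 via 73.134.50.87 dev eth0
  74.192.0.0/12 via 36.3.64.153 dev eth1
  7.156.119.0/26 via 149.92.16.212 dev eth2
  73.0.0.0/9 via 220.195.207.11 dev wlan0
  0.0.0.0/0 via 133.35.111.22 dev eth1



Longest prefix match for 7.156.119.21:
  /23 50.172.156.0: no
  /12 74.192.0.0: no
  /26 7.156.119.0: MATCH
  /9 73.0.0.0: no
  /0 0.0.0.0: MATCH
Selected: next-hop 149.92.16.212 via eth2 (matched /26)


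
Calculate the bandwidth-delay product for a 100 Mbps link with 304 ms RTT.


BDP = bandwidth * RTT
= 100 Mbps * 304 ms
= 100 * 1e6 * 304 / 1000 bits
= 30400000 bits
= 3800000 bytes
= 3710.9375 KB
BDP = 30400000 bits (3800000 bytes)


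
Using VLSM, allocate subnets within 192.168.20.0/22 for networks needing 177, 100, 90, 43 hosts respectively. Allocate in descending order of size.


177 hosts -> /24 (254 usable): 192.168.20.0/24
100 hosts -> /25 (126 usable): 192.168.21.0/25
90 hosts -> /25 (126 usable): 192.168.21.128/25
43 hosts -> /26 (62 usable): 192.168.22.0/26
Allocation: 192.168.20.0/24 (177 hosts, 254 usable); 192.168.21.0/25 (100 hosts, 126 usable); 192.168.21.128/25 (90 hosts, 126 usable); 192.168.22.0/26 (43 hosts, 62 usable)


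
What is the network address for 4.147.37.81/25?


IP:   00000100.10010011.00100101.01010001
Mask: 11111111.11111111.11111111.10000000
AND operation:
Net:  00000100.10010011.00100101.00000000
Network: 4.147.37.0/25


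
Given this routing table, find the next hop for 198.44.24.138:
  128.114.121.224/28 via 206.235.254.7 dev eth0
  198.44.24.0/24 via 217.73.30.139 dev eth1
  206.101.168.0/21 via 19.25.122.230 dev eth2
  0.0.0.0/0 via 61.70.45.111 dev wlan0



Longest prefix match for 198.44.24.138:
  /28 128.114.121.224: no
  /24 198.44.24.0: MATCH
  /21 206.101.168.0: no
  /0 0.0.0.0: MATCH
Selected: next-hop 217.73.30.139 via eth1 (matched /24)


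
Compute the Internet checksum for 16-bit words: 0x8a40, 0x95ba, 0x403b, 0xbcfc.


Sum all words (with carry folding):
+ 0x8a40 = 0x8a40
+ 0x95ba = 0x1ffb
+ 0x403b = 0x6036
+ 0xbcfc = 0x1d33
One's complement: ~0x1d33
Checksum = 0xe2cc


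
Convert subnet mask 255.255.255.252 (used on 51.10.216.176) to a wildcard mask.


Subnet mask: 255.255.255.252
Wildcard = 255.255.255.255 - subnet mask
255 - 255 = 0
255 - 255 = 0
255 - 255 = 0
255 - 252 = 3
Wildcard: 0.0.0.3


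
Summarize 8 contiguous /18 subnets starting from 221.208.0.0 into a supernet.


Original prefix: /18
Number of subnets: 8 = 2^3
New prefix = 18 - 3 = 15
Supernet: 221.208.0.0/15


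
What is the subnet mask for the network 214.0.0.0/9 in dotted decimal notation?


/9 means 9 network bits, 23 host bits
Binary: 11111111100000000000000000000000
Mask: 255.128.0.0


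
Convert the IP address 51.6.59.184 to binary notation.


51 = 00110011
6 = 00000110
59 = 00111011
184 = 10111000
Binary: 00110011.00000110.00111011.10111000


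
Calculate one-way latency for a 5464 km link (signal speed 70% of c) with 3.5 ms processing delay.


Speed = 0.7 * 3e5 km/s = 210000 km/s
Propagation delay = 5464 / 210000 = 0.026 s = 26.019 ms
Processing delay = 3.5 ms
Total one-way latency = 29.519 ms


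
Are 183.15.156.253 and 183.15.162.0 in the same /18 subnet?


Mask: 255.255.192.0
183.15.156.253 AND mask = 183.15.128.0
183.15.162.0 AND mask = 183.15.128.0
Yes, same subnet (183.15.128.0)


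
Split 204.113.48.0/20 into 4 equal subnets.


New prefix = 20 + 2 = 22
Each subnet has 1024 addresses
  204.113.48.0/22
  204.113.52.0/22
  204.113.56.0/22
  204.113.60.0/22
Subnets: 204.113.48.0/22, 204.113.52.0/22, 204.113.56.0/22, 204.113.60.0/22


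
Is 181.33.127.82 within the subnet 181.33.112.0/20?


Subnet network: 181.33.112.0
Test IP AND mask: 181.33.112.0
Yes, 181.33.127.82 is in 181.33.112.0/20


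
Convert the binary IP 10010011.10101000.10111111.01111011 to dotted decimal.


10010011 = 147
10101000 = 168
10111111 = 191
01111011 = 123
IP: 147.168.191.123


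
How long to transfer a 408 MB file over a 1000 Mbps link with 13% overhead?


Effective throughput = 1000 * (1 - 13/100) = 870 Mbps
File size in Mb = 408 * 8 = 3264 Mb
Time = 3264 / 870
Time = 3.7517 seconds


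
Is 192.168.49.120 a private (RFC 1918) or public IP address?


RFC 1918 private ranges:
  10.0.0.0/8 (10.0.0.0 - 10.255.255.255)
  172.16.0.0/12 (172.16.0.0 - 172.31.255.255)
  192.168.0.0/16 (192.168.0.0 - 192.168.255.255)
Private (in 192.168.0.0/16)


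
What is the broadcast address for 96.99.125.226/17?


Network: 96.99.0.0/17
Host bits = 15
Set all host bits to 1:
Broadcast: 96.99.127.255


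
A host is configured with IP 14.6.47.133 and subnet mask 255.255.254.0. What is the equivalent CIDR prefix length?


Binary: 11111111.11111111.11111110.00000000
Count leading 1s
Prefix: /23


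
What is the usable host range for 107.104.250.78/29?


Network: 107.104.250.72
Broadcast: 107.104.250.79
First usable = network + 1
Last usable = broadcast - 1
Range: 107.104.250.73 to 107.104.250.78


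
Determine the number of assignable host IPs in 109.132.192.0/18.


Host bits = 32 - 18 = 14
Total addresses = 2^14 = 16384
Usable = total - 2 (network and broadcast)
Usable hosts: 16382


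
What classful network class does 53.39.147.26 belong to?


First octet: 53
Binary: 00110101
0xxxxxxx -> Class A (1-126)
Class A, default mask 255.0.0.0 (/8)


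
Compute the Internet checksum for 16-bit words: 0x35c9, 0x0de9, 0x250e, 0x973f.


Sum all words (with carry folding):
+ 0x35c9 = 0x35c9
+ 0x0de9 = 0x43b2
+ 0x250e = 0x68c0
+ 0x973f = 0xffff
One's complement: ~0xffff
Checksum = 0x0000


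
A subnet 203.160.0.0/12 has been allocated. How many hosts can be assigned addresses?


Host bits = 32 - 12 = 20
Total addresses = 2^20 = 1048576
Usable = total - 2 (network and broadcast)
Usable hosts: 1048574


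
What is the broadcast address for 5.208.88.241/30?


Network: 5.208.88.240/30
Host bits = 2
Set all host bits to 1:
Broadcast: 5.208.88.243


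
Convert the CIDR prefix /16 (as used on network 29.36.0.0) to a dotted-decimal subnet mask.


/16 means 16 network bits, 16 host bits
Binary: 11111111111111110000000000000000
Mask: 255.255.0.0


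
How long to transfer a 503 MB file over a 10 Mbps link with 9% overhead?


Effective throughput = 10 * (1 - 9/100) = 9.1 Mbps
File size in Mb = 503 * 8 = 4024 Mb
Time = 4024 / 9.1
Time = 442.1978 seconds


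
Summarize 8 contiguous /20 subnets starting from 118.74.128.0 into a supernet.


Original prefix: /20
Number of subnets: 8 = 2^3
New prefix = 20 - 3 = 17
Supernet: 118.74.128.0/17


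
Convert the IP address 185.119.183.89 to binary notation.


185 = 10111001
119 = 01110111
183 = 10110111
89 = 01011001
Binary: 10111001.01110111.10110111.01011001


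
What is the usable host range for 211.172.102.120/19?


Network: 211.172.96.0
Broadcast: 211.172.127.255
First usable = network + 1
Last usable = broadcast - 1
Range: 211.172.96.1 to 211.172.127.254


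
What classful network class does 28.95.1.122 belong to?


First octet: 28
Binary: 00011100
0xxxxxxx -> Class A (1-126)
Class A, default mask 255.0.0.0 (/8)


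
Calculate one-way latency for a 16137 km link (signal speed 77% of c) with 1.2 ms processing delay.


Speed = 0.77 * 3e5 km/s = 231000 km/s
Propagation delay = 16137 / 231000 = 0.0699 s = 69.8571 ms
Processing delay = 1.2 ms
Total one-way latency = 71.0571 ms
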